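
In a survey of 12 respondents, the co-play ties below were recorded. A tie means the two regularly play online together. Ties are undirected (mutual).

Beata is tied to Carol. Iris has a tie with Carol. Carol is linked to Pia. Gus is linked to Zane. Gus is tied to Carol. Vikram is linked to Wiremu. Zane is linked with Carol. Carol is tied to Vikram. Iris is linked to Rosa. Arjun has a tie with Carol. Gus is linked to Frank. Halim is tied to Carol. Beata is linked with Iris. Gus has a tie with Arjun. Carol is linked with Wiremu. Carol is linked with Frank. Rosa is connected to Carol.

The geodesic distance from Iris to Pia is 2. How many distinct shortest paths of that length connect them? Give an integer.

1

The shortest distance is 2, and the only length-2 path is Iris–Carol–Pia. So there is exactly 1 shortest path.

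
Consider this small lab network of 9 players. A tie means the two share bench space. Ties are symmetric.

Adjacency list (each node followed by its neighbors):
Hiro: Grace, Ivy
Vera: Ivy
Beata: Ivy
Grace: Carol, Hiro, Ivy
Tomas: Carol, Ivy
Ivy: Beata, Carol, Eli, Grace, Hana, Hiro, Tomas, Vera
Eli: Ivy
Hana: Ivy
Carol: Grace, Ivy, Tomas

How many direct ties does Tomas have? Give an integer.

2

Tomas is directly tied to Carol and Ivy. That is 2 neighbors, so the degree of Tomas is 2.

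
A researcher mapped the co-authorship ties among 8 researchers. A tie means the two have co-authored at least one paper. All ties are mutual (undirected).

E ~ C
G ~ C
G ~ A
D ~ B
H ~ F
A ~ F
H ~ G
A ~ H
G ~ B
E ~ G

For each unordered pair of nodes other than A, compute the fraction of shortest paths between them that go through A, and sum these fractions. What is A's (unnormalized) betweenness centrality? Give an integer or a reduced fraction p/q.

5/2

Pairs whose geodesics pass through A — F–B: 1/2; F–C: 1/2; F–D: 1/2; F–G: 1/2; F–E: 1/2.
All other pairs contribute 0.
Summing the contributions gives betweenness(A) = 5/2.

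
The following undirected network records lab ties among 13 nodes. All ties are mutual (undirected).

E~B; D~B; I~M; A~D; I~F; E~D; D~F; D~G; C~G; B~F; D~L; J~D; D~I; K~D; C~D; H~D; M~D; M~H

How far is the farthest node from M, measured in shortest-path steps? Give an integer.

Distances from M: A:2, B:2, C:2, D:1, E:2, F:2, G:2, H:1, I:1, J:2, K:2, L:2.
The largest is 2 (to J, K, C, G, E, B, L, F, and A), so the eccentricity of M is 2.

2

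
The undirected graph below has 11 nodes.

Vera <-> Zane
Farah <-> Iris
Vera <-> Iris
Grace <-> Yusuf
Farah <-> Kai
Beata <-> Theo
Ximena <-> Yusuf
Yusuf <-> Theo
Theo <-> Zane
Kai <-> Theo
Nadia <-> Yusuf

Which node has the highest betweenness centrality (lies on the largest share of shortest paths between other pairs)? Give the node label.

Unnormalized betweenness of each node: Beata:0, Farah:9/2, Grace:0, Iris:2, Kai:19/2, Nadia:0, Theo:31, Vera:9/2, Ximena:0, Yusuf:24, Zane:19/2.
Theo has the largest value, 31, making it the main broker — the node through which the most shortest paths run.

Theo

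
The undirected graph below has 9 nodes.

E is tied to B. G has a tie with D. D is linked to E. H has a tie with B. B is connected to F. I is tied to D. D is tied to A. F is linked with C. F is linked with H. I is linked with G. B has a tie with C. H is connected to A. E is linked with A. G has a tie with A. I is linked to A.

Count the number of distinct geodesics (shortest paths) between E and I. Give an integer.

The shortest distance is 2. The length-2 paths are: E–A–I; E–D–I.
That gives 2 distinct shortest paths.

2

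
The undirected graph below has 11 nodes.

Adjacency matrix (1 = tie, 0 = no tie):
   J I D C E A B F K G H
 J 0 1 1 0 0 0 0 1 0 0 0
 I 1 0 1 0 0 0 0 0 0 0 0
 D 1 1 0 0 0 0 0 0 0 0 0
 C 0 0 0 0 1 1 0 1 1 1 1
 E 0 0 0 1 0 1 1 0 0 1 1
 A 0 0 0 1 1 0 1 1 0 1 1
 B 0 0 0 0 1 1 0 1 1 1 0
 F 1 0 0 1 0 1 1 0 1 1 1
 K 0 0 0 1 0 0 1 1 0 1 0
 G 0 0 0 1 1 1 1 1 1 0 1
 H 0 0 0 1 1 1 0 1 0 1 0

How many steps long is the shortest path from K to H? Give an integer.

One shortest route is K – C – H, which uses 2 edges, and K and H are not directly tied, so nothing shorter exists. So d(K,H) = 2.

2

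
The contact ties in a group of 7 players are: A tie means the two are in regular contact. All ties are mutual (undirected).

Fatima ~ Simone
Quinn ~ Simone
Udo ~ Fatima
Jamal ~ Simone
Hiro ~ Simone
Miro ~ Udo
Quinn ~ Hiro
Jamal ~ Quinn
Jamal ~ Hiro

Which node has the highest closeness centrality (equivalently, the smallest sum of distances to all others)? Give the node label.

Simone

Farness (sum of distances to all others) for each node — Fatima:10, Hiro:12, Jamal:12, Miro:18, Quinn:12, Simone:9, Udo:13.
The smallest farness is 9, for Simone, so Simone has the highest closeness.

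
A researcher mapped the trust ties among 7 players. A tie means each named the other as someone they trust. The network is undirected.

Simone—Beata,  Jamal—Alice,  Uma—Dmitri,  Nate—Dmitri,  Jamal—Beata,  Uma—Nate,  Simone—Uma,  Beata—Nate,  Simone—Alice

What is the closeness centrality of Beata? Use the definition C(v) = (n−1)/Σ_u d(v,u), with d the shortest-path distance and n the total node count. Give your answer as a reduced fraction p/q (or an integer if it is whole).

2/3

Distances from Beata: Alice:2, Dmitri:2, Jamal:1, Nate:1, Simone:1, Uma:2. Sum = 9.
n = 7, so closeness = 6/9 = 2/3.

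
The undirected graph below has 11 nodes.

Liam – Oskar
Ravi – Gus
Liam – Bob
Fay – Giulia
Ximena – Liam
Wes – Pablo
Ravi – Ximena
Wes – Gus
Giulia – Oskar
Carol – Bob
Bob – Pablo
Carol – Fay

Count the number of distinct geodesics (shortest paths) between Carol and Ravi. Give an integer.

1

The shortest distance is 4, and the only length-4 path is Carol–Bob–Liam–Ximena–Ravi. So there is exactly 1 shortest path.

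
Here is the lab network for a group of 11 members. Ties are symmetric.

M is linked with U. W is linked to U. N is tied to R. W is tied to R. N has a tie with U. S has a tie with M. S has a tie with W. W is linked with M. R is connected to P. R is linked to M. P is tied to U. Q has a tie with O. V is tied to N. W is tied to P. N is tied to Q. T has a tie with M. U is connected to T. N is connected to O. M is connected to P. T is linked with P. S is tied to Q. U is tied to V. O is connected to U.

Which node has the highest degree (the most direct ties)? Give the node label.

Degrees — M:6, N:5, O:3, P:5, Q:3, R:4, S:3, T:3, U:7, V:2, W:5.
The maximum is 7, attained only by U.

U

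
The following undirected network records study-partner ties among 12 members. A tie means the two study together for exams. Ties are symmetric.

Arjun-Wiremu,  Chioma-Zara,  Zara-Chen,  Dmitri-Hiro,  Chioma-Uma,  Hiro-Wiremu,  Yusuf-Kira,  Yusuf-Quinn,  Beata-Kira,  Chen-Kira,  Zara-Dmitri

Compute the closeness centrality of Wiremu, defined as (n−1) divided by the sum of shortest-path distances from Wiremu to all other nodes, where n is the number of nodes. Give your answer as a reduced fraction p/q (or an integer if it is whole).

Distances from Wiremu: Arjun:1, Beata:6, Chen:4, Chioma:4, Dmitri:2, Hiro:1, Kira:5, Quinn:7, Uma:5, Yusuf:6, Zara:3. Sum = 44.
n = 12, so closeness = 11/44 = 1/4.

1/4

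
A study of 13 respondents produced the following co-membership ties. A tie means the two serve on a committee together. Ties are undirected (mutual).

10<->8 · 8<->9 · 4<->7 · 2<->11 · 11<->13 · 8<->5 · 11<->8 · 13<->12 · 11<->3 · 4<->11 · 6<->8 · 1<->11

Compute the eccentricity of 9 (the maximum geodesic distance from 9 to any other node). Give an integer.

4

Distances from 9: 1:3, 2:3, 3:3, 4:3, 5:2, 6:2, 7:4, 8:1, 10:2, 11:2, 12:4, 13:3.
The largest is 4 (to 12 and 7), so the eccentricity of 9 is 4.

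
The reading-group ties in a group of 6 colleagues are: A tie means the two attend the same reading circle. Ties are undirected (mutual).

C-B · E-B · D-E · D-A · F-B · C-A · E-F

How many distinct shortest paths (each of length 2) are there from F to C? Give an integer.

The shortest distance is 2, and the only length-2 path is F–B–C. So there is exactly 1 shortest path.

1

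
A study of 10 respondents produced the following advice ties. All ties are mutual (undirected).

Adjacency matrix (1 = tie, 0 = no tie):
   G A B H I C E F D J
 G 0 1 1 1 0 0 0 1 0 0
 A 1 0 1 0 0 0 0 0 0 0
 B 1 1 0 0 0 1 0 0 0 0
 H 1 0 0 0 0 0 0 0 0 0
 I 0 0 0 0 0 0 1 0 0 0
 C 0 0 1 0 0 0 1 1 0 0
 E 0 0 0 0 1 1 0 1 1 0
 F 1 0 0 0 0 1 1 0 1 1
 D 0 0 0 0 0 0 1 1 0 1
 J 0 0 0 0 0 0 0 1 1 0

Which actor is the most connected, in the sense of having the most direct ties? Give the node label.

Degrees — A:2, B:3, C:3, D:3, E:4, F:5, G:4, H:1, I:1, J:2.
The maximum is 5, attained only by F.

F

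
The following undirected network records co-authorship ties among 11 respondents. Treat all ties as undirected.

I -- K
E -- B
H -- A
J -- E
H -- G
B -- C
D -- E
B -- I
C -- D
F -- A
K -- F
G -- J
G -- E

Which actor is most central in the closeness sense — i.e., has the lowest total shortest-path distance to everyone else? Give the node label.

E

Farness (sum of distances to all others) for each node — A:28, B:21, C:28, D:27, E:20, F:29, G:22, H:25, I:24, J:25, K:27.
The smallest farness is 20, for E, so E has the highest closeness.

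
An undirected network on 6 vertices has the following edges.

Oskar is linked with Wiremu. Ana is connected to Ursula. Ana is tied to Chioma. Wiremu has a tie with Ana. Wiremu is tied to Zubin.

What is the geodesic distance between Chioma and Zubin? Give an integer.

3

One shortest route is Chioma – Ana – Wiremu – Zubin, which uses 3 edges, and at distance 2 from Chioma we only reach {Ursula, Wiremu}, which does not include Zubin. So d(Chioma,Zubin) = 3.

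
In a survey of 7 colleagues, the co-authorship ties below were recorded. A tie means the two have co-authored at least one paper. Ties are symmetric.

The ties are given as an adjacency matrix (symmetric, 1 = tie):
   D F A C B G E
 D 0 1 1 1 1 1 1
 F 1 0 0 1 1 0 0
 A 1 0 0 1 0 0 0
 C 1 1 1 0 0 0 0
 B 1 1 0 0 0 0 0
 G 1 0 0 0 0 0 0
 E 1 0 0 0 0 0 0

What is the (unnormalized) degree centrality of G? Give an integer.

G is directly tied to D. That is 1 neighbor, so the degree of G is 1.

1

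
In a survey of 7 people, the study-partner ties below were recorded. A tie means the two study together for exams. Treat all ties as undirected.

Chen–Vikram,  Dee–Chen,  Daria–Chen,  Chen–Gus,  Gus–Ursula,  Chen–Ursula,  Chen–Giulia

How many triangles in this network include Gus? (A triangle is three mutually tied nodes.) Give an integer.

1

Gus's neighbors: Chen and Ursula.
Neighbor pairs that are themselves tied: Gus–Chen–Ursula. Each forms one triangle with Gus, for 1 in total.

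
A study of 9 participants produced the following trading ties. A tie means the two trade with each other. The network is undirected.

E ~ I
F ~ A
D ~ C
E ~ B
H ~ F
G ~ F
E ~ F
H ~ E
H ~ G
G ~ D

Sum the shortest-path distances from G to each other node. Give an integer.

15

Distances from G: A:2, B:3, C:2, D:1, E:2, F:1, H:1, I:3.
Sum = 2 + 3 + 2 + 1 + 2 + 1 + 1 + 3 = 15.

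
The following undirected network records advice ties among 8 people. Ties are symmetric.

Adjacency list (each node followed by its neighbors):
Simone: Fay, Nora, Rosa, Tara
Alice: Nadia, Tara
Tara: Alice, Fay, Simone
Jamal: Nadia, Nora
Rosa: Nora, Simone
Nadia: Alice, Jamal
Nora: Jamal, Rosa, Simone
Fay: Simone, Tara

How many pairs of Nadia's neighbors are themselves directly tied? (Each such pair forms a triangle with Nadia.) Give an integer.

Nadia's neighbors are Alice and Jamal, but none of them are tied to each other, so no triangle contains Nadia.

0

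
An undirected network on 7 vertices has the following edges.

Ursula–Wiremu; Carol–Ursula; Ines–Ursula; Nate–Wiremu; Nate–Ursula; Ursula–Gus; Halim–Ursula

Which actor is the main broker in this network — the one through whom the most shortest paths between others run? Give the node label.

Ursula

Unnormalized betweenness of each node: Carol:0, Gus:0, Halim:0, Ines:0, Nate:0, Ursula:14, Wiremu:0.
Ursula has the largest value, 14, making it the main broker — the node through which the most shortest paths run.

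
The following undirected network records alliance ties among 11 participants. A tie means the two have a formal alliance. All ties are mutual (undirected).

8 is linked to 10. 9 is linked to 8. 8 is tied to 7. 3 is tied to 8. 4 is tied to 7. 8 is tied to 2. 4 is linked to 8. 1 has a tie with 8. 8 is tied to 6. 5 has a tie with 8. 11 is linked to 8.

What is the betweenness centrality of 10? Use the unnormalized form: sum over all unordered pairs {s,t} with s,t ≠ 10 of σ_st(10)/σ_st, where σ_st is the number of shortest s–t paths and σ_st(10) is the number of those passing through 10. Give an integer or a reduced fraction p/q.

0

No shortest path between any pair of other nodes passes through 10.
Summing the contributions gives betweenness(10) = 0.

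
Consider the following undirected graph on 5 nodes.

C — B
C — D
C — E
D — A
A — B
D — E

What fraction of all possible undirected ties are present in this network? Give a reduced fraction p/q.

There are 6 edges and 5 nodes, so the maximum possible is C(5,2) = 10.
Density = 6/10 = 3/5.

3/5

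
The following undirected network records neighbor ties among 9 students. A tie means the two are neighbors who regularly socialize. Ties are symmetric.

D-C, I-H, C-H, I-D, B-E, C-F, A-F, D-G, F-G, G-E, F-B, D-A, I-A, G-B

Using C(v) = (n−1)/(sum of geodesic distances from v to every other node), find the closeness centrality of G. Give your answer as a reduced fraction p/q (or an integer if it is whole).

8/13

Distances from G: A:2, B:1, C:2, D:1, E:1, F:1, H:3, I:2. Sum = 13.
n = 9, so closeness = 8/13.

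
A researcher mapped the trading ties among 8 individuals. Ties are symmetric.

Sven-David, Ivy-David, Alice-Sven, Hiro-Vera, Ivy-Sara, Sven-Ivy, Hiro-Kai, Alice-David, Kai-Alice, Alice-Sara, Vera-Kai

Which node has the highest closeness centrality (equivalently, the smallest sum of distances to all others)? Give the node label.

Alice

Farness (sum of distances to all others) for each node — Alice:10, David:13, Hiro:17, Ivy:16, Kai:12, Sara:14, Sven:13, Vera:17.
The smallest farness is 10, for Alice, so Alice has the highest closeness.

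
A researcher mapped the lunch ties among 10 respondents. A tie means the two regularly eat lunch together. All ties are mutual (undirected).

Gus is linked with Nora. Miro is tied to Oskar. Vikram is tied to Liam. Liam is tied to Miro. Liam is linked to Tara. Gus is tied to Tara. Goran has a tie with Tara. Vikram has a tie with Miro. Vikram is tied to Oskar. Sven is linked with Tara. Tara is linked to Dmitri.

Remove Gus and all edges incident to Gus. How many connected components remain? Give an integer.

2

Without Gus, the remaining ties split the others into: {Dmitri, Goran, Liam, Miro, Oskar, Sven, Tara, Vikram}; {Nora}.
That's 2 separate components.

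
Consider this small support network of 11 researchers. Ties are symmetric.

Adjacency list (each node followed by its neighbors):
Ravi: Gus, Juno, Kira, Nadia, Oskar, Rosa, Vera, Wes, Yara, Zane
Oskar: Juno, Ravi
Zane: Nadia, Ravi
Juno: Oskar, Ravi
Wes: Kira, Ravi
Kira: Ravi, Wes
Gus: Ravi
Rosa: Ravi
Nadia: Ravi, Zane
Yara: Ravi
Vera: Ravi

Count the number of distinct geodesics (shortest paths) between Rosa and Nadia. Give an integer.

The shortest distance is 2, and the only length-2 path is Rosa–Ravi–Nadia. So there is exactly 1 shortest path.

1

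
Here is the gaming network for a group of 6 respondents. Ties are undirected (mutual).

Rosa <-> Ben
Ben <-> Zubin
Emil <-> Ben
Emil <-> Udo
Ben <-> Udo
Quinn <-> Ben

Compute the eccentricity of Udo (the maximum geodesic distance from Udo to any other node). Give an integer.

2

Distances from Udo: Ben:1, Emil:1, Quinn:2, Rosa:2, Zubin:2.
The largest is 2 (to Zubin, Quinn, and Rosa), so the eccentricity of Udo is 2.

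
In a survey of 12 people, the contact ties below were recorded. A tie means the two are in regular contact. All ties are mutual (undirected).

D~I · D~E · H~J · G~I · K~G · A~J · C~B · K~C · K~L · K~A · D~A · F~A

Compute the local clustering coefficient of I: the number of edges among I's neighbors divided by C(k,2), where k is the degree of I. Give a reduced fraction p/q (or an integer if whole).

I's neighbors: D and G (k = 2).
Possible neighbor pairs: C(2,2) = 1. Edges among them: none → e = 0.
Clustering(I) = 0/1.

0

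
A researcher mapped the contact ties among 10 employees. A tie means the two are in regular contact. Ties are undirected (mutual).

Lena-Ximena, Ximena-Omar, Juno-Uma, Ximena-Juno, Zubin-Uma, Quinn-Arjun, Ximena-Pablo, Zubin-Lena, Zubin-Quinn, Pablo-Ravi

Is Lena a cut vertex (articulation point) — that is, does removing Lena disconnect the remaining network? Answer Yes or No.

Even without Lena, every remaining node can still reach every other (the residual graph is connected), so Lena is not a cut vertex.

No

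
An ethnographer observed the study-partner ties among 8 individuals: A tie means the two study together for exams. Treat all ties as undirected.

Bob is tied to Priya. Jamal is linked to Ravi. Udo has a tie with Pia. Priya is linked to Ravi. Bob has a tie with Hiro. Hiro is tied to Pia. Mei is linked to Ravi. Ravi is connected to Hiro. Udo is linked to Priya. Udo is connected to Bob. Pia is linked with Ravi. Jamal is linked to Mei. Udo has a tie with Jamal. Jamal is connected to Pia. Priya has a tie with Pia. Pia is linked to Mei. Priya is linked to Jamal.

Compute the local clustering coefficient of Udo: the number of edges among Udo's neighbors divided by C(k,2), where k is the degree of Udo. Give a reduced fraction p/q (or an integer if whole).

2/3

Udo's neighbors: Bob, Jamal, Pia, and Priya (k = 4).
Possible neighbor pairs: C(4,2) = 6. Edges among them: Bob–Priya, Jamal–Pia, Jamal–Priya, Pia–Priya → e = 4.
Clustering(Udo) = 4/6 = 2/3.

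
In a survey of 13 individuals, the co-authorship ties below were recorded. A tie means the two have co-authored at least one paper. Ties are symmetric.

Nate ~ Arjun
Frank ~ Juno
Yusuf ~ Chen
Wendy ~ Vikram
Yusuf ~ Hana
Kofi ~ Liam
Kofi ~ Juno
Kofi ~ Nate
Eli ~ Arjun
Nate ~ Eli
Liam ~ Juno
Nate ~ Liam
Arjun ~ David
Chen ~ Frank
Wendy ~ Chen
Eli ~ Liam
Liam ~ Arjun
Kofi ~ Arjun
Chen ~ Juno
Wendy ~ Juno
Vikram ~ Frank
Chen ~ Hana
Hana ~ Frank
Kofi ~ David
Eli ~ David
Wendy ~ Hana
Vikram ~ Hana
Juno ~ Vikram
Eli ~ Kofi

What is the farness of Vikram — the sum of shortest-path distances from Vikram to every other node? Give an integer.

Distances from Vikram: Arjun:3, Chen:2, David:3, Eli:3, Frank:1, Hana:1, Juno:1, Kofi:2, Liam:2, Nate:3, Wendy:1, Yusuf:2.
Sum = 3 + 2 + 3 + 3 + 1 + 1 + 1 + 2 + 2 + 3 + 1 + 2 = 24.

24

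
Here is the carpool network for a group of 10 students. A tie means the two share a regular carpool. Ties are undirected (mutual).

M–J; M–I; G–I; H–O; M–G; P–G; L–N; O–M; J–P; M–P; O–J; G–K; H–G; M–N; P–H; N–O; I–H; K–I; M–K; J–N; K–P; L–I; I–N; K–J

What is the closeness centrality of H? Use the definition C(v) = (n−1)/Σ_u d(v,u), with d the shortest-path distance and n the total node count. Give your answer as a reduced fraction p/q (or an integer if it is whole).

Distances from H: G:1, I:1, J:2, K:2, L:2, M:2, N:2, O:1, P:1. Sum = 14.
n = 10, so closeness = 9/14.

9/14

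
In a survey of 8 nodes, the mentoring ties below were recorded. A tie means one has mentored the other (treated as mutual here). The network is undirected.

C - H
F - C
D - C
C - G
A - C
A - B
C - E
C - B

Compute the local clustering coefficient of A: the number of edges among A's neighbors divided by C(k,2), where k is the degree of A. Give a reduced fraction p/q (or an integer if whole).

1

A's neighbors: B and C (k = 2).
Possible neighbor pairs: C(2,2) = 1. Edges among them: B–C → e = 1.
Clustering(A) = 1/1.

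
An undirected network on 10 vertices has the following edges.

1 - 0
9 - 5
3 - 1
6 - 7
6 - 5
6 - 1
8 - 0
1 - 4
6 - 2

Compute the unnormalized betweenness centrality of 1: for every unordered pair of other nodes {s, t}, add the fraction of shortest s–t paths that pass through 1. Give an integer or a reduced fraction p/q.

Pairs whose geodesics pass through 1 — 9–0: 1; 9–4: 1; 9–3: 1; 9–8: 1; 6–0: 1; 6–4: 1; 6–3: 1; 6–8: 1; 0–4: 1; 0–7: 1; 0–5: 1; 0–3: 1; 0–2: 1; 4–7: 1 … (+11 more pairs).
All other pairs contribute 0.
Summing the contributions gives betweenness(1) = 25.

25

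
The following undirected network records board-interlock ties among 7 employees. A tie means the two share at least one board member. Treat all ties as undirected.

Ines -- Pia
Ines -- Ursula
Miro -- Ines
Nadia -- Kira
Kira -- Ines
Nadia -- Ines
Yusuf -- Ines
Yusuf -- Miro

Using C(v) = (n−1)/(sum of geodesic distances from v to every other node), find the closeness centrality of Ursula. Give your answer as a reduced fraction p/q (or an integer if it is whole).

6/11

Distances from Ursula: Ines:1, Kira:2, Miro:2, Nadia:2, Pia:2, Yusuf:2. Sum = 11.
n = 7, so closeness = 6/11.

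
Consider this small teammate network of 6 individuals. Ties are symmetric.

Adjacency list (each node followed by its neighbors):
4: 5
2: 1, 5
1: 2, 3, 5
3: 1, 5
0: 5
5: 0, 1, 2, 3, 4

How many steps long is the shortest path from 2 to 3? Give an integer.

One shortest route is 2 – 5 – 3, which uses 2 edges, and 2 and 3 are not directly tied, so nothing shorter exists. So d(2,3) = 2.

2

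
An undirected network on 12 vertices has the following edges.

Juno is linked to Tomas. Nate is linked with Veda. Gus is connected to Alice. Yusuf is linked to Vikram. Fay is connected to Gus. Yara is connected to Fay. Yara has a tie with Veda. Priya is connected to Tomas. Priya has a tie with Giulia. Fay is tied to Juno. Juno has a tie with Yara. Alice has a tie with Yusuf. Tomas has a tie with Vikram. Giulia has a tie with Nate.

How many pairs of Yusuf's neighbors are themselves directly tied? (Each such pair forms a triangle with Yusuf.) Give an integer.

0

Yusuf's neighbors are Alice and Vikram, but none of them are tied to each other, so no triangle contains Yusuf.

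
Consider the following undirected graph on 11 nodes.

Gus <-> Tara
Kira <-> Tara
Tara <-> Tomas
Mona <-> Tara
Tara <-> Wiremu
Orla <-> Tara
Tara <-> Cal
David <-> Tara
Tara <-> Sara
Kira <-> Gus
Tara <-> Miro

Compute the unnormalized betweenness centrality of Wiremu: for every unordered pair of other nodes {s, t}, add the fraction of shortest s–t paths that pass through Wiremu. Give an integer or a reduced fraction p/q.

No shortest path between any pair of other nodes passes through Wiremu.
Summing the contributions gives betweenness(Wiremu) = 0.

0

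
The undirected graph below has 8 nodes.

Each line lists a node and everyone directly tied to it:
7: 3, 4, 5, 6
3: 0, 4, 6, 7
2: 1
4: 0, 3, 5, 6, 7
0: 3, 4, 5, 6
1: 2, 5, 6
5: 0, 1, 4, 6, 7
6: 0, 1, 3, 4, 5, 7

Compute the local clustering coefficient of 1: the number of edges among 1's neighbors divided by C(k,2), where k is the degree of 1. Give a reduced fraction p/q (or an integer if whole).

1's neighbors: 2, 5, and 6 (k = 3).
Possible neighbor pairs: C(3,2) = 3. Edges among them: 5–6 → e = 1.
Clustering(1) = 1/3.

1/3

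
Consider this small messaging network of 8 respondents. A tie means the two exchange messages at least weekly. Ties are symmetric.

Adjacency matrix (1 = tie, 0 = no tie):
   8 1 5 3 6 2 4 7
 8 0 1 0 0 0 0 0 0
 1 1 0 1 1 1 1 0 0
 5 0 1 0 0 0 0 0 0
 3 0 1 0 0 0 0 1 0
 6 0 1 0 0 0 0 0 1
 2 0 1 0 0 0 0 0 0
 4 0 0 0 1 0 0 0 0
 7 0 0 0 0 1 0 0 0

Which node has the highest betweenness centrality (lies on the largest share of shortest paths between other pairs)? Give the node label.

1

Unnormalized betweenness of each node: 1:19, 2:0, 3:6, 4:0, 5:0, 6:6, 7:0, 8:0.
1 has the largest value, 19, making it the main broker — the node through which the most shortest paths run.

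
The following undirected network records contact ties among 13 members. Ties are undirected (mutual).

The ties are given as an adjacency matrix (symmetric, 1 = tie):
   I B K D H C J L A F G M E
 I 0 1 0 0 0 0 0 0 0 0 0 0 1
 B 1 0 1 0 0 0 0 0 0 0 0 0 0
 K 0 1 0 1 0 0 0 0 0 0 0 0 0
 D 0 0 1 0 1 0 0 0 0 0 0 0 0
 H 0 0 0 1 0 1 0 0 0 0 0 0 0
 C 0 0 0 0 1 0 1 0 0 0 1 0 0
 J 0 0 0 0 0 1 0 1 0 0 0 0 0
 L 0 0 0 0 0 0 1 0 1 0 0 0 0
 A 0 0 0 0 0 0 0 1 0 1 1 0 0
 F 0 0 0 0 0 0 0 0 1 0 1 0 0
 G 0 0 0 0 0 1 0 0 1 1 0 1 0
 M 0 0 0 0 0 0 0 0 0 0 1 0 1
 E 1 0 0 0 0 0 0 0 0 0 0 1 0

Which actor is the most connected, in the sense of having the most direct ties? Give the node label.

G

Degrees — A:3, B:2, C:3, D:2, E:2, F:2, G:4, H:2, I:2, J:2, K:2, L:2, M:2.
The maximum is 4, attained only by G.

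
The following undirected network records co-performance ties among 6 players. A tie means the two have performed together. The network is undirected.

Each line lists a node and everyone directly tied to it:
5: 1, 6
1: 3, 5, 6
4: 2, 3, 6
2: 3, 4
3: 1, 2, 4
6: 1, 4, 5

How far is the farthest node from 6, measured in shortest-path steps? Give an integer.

Distances from 6: 1:1, 2:2, 3:2, 4:1, 5:1.
The largest is 2 (to 3 and 2), so the eccentricity of 6 is 2.

2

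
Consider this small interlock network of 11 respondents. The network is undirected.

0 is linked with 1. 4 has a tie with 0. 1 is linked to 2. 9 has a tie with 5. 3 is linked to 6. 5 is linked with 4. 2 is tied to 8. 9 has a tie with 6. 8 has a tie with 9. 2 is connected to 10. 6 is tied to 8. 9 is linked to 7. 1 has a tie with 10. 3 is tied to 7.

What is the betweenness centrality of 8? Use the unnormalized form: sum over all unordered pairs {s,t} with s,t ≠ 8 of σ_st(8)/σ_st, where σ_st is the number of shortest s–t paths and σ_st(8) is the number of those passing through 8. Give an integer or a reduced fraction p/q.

43/3

Pairs whose geodesics pass through 8 — 2–5: 1; 2–9: 1; 2–7: 1; 2–3: 1; 2–6: 1; 10–5: 1/2; 10–9: 1; 10–7: 1; 10–3: 1; 10–6: 1; 1–9: 1; 1–7: 1; 1–3: 1; 1–6: 1 … (+2 more pairs).
All other pairs contribute 0.
Summing the contributions gives betweenness(8) = 43/3.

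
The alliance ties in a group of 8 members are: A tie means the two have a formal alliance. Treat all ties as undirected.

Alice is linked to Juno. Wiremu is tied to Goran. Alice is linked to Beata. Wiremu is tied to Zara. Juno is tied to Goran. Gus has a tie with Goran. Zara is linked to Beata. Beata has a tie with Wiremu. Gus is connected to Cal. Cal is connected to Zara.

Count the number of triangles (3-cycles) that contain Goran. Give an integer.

0

Goran's neighbors are Gus, Juno, and Wiremu, but none of them are tied to each other, so no triangle contains Goran.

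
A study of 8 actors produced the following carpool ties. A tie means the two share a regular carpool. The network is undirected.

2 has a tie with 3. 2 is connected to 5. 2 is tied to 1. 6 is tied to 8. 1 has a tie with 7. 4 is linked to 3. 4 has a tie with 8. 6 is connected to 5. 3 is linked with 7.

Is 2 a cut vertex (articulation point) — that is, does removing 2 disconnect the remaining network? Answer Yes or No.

Even without 2, every remaining node can still reach every other (the residual graph is connected), so 2 is not a cut vertex.

No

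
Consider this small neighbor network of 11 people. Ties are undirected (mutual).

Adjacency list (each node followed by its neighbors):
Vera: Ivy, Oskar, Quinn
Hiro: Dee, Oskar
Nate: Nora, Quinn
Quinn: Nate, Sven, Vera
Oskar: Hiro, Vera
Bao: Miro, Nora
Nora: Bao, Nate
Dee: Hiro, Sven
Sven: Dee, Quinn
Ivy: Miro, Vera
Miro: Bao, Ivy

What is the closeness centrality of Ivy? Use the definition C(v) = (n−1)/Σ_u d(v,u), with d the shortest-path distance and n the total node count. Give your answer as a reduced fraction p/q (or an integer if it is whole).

5/12

Distances from Ivy: Bao:2, Dee:4, Hiro:3, Miro:1, Nate:3, Nora:3, Oskar:2, Quinn:2, Sven:3, Vera:1. Sum = 24.
n = 11, so closeness = 10/24 = 5/12.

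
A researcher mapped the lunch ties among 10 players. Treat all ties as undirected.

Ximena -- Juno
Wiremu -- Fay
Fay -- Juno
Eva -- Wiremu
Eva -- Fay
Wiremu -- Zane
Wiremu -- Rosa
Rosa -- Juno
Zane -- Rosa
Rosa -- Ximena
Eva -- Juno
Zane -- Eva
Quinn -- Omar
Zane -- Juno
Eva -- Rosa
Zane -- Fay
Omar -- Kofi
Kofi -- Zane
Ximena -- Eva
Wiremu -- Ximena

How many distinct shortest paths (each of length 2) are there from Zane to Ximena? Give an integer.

The shortest distance is 2. The length-2 paths are: Zane–Wiremu–Ximena; Zane–Rosa–Ximena; Zane–Juno–Ximena; Zane–Eva–Ximena.
That gives 4 distinct shortest paths.

4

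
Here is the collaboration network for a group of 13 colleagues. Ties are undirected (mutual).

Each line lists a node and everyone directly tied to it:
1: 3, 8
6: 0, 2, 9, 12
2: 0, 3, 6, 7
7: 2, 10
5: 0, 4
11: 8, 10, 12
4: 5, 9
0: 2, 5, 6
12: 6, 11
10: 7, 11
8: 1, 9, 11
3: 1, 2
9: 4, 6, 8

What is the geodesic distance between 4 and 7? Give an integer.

4

One shortest route is 4 – 9 – 6 – 2 – 7, which uses 4 edges, and at distance 3 from 4 we only reach {1, 2, 11, 12}, which does not include 7. So d(4,7) = 4.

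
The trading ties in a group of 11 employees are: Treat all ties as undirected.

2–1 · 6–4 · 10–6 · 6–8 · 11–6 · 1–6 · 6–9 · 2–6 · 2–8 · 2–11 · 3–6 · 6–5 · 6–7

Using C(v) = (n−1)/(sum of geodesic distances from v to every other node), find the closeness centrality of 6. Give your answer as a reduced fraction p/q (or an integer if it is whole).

Distances from 6: 1:1, 2:1, 3:1, 4:1, 5:1, 7:1, 8:1, 9:1, 10:1, 11:1. Sum = 10.
n = 11, so closeness = 10/10 = 1.

1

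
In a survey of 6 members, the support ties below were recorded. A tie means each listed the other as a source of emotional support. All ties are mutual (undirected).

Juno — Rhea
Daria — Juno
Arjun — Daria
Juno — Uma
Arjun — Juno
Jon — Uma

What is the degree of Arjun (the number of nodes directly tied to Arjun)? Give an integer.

2

Arjun is directly tied to Daria and Juno. That is 2 neighbors, so the degree of Arjun is 2.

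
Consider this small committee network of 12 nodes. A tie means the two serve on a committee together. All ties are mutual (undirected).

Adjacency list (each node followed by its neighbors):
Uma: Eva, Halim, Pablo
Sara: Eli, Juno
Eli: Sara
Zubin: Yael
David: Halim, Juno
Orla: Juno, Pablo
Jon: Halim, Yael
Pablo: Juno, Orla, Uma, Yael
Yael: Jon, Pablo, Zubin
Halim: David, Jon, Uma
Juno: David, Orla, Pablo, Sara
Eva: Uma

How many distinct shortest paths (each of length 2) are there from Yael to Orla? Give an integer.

1

The shortest distance is 2, and the only length-2 path is Yael–Pablo–Orla. So there is exactly 1 shortest path.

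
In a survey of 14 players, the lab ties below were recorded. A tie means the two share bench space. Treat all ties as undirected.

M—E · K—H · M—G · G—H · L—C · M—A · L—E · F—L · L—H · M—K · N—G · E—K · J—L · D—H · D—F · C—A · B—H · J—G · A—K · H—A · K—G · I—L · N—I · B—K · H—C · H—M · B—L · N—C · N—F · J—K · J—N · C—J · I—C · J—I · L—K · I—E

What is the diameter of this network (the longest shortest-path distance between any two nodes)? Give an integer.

3

Eccentricity of each node (its greatest distance to any other): A:3, B:3, C:2, D:3, E:3, F:3, G:2, H:2, I:3, J:3, K:2, L:2, M:3, N:3.
The maximum eccentricity is 3, realized for instance by the pair M–F via M – H – D – F. So the diameter is 3.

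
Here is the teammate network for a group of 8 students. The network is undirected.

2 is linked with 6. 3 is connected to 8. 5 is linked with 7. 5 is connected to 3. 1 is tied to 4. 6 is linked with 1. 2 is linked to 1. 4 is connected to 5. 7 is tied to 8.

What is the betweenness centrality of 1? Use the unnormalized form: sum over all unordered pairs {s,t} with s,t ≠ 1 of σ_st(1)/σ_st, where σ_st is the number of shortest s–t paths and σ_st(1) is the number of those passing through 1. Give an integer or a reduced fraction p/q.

Pairs whose geodesics pass through 1 — 2–3: 1; 2–5: 1; 2–4: 1; 2–8: 2/2; 2–7: 1; 6–3: 1; 6–5: 1; 6–4: 1; 6–8: 2/2; 6–7: 1.
All other pairs contribute 0.
Summing the contributions gives betweenness(1) = 10.

10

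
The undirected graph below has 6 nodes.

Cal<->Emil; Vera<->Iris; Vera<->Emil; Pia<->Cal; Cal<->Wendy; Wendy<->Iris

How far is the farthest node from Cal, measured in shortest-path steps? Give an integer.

2

Distances from Cal: Emil:1, Iris:2, Pia:1, Vera:2, Wendy:1.
The largest is 2 (to Iris and Vera), so the eccentricity of Cal is 2.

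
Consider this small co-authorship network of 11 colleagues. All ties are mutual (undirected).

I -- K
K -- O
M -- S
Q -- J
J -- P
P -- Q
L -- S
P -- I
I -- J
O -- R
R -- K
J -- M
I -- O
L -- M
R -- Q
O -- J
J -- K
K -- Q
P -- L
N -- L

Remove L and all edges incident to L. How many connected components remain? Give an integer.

Without L, the remaining ties split the others into: {I, J, K, M, O, P, Q, R, S}; {N}.
That's 2 separate components.

2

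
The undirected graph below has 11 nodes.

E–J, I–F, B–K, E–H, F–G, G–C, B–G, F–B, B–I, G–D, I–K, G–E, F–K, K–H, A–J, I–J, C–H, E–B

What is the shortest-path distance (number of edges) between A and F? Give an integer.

3

One shortest route is A – J – I – F, which uses 3 edges, and at distance 2 from A we only reach {E, I}, which does not include F. So d(A,F) = 3.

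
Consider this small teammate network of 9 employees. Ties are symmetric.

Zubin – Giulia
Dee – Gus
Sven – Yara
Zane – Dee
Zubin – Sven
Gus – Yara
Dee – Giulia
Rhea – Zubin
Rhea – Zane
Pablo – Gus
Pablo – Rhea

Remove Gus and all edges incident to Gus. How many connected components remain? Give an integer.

1

Gus's neighbors (Dee, Pablo, and Yara) remain reachable from one another through other ties, so the rest of the network stays in one piece.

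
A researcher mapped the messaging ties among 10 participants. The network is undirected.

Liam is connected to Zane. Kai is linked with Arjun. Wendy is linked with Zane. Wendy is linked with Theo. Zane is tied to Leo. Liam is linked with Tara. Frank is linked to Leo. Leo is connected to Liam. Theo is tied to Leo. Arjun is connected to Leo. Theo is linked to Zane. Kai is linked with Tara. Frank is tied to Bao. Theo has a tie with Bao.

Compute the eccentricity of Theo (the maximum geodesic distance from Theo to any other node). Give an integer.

3

Distances from Theo: Arjun:2, Bao:1, Frank:2, Kai:3, Leo:1, Liam:2, Tara:3, Wendy:1, Zane:1.
The largest is 3 (to Tara and Kai), so the eccentricity of Theo is 3.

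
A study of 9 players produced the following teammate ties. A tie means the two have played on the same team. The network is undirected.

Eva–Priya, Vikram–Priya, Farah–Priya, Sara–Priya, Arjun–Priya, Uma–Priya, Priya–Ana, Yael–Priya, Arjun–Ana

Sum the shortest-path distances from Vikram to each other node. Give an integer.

15

Distances from Vikram: Ana:2, Arjun:2, Eva:2, Farah:2, Priya:1, Sara:2, Uma:2, Yael:2.
Sum = 2 + 2 + 2 + 2 + 1 + 2 + 2 + 2 = 15.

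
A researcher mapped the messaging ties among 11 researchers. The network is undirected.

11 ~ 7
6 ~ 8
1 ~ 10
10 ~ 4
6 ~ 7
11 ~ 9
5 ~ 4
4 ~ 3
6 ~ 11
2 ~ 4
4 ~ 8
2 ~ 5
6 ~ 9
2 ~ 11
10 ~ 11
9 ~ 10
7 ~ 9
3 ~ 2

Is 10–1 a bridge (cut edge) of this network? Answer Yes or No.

Without the 10–1 edge there is no alternate route between 10 and 1, so the network disconnects. It is a bridge.

Yes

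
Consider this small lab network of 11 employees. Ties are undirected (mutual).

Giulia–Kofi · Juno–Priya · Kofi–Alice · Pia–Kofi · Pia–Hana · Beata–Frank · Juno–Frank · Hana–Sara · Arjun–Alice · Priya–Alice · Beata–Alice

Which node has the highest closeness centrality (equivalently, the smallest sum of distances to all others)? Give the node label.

Alice

Farness (sum of distances to all others) for each node — Alice:19, Arjun:28, Beata:25, Frank:31, Giulia:29, Hana:32, Juno:31, Kofi:20, Pia:25, Priya:25, Sara:41.
The smallest farness is 19, for Alice, so Alice has the highest closeness.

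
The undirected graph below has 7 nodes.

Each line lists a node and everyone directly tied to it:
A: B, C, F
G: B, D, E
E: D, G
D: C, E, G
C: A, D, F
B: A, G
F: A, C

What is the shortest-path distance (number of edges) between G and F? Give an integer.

One shortest route is G – B – A – F, which uses 3 edges, and at distance 2 from G we only reach {A, C}, which does not include F. So d(G,F) = 3.

3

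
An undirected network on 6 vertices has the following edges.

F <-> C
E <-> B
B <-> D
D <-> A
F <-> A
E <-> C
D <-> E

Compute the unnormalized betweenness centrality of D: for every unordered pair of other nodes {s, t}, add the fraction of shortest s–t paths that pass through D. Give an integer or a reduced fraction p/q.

5/2

Pairs whose geodesics pass through D — B–F: 1/2; B–A: 1; E–A: 1.
All other pairs contribute 0.
Summing the contributions gives betweenness(D) = 5/2.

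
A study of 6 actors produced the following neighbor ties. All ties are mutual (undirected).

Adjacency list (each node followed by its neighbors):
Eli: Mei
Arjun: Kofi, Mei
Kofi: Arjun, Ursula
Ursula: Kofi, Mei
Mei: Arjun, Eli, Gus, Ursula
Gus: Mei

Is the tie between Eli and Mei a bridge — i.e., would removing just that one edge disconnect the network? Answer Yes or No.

Without the Eli–Mei edge there is no alternate route between Eli and Mei, so the network disconnects. It is a bridge.

Yes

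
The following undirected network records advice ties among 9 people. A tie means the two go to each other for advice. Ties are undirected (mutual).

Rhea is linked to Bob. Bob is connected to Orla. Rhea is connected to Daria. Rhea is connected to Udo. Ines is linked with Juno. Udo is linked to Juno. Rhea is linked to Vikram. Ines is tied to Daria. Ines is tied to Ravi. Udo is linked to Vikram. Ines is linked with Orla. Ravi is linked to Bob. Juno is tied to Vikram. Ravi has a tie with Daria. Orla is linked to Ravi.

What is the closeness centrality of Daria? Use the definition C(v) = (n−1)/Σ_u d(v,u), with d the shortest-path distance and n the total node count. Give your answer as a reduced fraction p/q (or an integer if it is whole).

Distances from Daria: Bob:2, Ines:1, Juno:2, Orla:2, Ravi:1, Rhea:1, Udo:2, Vikram:2. Sum = 13.
n = 9, so closeness = 8/13.

8/13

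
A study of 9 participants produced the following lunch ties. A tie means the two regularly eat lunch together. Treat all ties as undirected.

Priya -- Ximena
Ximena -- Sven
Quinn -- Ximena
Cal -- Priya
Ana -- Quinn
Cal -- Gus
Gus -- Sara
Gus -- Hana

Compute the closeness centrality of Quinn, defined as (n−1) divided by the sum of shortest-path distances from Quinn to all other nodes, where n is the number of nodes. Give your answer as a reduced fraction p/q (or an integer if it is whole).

Distances from Quinn: Ana:1, Cal:3, Gus:4, Hana:5, Priya:2, Sara:5, Sven:2, Ximena:1. Sum = 23.
n = 9, so closeness = 8/23.

8/23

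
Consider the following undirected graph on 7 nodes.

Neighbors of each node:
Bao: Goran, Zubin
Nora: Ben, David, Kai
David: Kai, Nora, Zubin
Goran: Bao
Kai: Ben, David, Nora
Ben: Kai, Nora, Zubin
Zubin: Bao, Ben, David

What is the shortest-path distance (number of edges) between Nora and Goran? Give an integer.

4

One shortest route is Nora – Ben – Zubin – Bao – Goran, which uses 4 edges, and at distance 3 from Nora we only reach {Bao}, which does not include Goran. So d(Nora,Goran) = 4.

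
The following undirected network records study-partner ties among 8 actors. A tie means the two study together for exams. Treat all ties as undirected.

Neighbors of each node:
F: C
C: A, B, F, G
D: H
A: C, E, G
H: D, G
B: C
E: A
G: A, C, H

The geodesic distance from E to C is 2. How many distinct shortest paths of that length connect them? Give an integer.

The shortest distance is 2, and the only length-2 path is E–A–C. So there is exactly 1 shortest path.

1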